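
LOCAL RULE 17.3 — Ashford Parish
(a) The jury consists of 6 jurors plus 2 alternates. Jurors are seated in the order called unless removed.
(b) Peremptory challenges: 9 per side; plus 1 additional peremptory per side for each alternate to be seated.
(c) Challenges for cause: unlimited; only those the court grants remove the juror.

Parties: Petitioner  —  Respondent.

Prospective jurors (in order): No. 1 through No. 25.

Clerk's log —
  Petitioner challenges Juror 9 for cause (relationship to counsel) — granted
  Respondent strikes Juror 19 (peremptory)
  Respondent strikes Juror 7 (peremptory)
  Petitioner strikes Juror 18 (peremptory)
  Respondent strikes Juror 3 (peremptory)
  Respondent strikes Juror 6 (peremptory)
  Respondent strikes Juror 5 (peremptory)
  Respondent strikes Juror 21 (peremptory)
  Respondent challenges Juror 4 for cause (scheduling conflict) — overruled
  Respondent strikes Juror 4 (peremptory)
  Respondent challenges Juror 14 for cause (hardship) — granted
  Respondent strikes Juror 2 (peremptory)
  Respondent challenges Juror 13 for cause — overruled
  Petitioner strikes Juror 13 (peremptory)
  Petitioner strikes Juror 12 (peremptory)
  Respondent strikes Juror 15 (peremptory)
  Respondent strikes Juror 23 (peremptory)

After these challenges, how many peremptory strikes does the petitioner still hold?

Petitioner allotment: 9 base + 1 × 2 alternates = 11.
Petitioner peremptories used: #18, #13, #12 — 3 (the for-cause on #9 doesn't count).
Remaining: 11 − 3 = 8.

8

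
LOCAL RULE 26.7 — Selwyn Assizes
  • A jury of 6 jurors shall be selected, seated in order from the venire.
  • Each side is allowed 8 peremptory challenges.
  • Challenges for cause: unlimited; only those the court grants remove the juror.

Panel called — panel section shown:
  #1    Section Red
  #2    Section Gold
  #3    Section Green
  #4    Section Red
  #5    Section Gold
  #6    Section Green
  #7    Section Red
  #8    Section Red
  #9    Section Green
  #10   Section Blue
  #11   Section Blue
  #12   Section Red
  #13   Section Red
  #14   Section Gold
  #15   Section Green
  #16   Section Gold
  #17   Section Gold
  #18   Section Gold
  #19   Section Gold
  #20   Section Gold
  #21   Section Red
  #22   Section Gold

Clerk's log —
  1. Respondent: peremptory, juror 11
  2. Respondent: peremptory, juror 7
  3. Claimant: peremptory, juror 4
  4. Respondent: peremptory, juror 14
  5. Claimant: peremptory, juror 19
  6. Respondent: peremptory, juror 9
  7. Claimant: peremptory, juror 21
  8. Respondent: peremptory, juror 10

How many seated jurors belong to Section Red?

2

Removed: #4, #7, #9, #10, #11, #14, #19, #21.
Seated jurors 1–6: #1, #2, #3, #5, #6, #8.
Of those, in Section Red: #1, #8 → 2.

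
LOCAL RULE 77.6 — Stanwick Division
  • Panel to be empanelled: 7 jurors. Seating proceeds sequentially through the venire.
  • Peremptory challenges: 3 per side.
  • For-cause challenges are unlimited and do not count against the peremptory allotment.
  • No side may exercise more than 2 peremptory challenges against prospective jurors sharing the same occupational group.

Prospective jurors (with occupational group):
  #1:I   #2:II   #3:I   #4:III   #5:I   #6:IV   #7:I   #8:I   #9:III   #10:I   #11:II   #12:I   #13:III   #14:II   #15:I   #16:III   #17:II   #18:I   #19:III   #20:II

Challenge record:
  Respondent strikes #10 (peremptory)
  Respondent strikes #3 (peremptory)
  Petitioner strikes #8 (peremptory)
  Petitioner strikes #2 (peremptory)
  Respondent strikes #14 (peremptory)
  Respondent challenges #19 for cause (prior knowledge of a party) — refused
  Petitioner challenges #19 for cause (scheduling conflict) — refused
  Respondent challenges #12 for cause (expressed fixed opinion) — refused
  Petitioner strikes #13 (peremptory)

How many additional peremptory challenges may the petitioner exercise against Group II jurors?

0

Petitioner peremptories so far: #8, #2, #13 — 3 of 3 used, 0 left overall.
Against Group II: #2 — 1 used; per-group cap 2 leaves 1.
Binding limit: min(0, 1) = 0.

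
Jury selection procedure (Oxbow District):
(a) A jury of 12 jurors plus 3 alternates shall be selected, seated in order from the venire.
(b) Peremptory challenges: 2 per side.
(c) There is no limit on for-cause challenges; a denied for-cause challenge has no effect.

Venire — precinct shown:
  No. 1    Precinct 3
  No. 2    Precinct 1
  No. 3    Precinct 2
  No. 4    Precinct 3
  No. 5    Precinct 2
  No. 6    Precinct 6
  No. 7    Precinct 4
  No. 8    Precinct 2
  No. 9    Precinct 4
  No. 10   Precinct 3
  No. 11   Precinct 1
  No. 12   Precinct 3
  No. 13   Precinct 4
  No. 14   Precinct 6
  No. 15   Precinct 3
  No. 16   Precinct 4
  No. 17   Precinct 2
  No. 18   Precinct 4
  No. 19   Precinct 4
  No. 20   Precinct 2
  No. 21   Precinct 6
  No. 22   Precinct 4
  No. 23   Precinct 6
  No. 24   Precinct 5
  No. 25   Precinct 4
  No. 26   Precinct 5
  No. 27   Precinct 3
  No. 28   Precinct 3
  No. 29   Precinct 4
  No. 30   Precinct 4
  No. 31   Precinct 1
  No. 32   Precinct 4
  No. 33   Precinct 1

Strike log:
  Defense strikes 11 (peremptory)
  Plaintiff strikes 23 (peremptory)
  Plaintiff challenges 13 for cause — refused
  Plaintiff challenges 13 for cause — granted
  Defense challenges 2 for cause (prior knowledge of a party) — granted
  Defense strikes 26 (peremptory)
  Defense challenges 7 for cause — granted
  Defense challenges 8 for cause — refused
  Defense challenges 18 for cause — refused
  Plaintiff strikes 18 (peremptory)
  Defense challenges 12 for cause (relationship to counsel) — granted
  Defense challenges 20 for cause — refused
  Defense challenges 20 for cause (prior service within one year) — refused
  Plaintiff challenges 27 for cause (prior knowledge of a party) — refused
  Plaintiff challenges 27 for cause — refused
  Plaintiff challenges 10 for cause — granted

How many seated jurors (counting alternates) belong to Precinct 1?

0

Removed: #2, #7, #10, #11, #12, #13, #18, #23, #26.
Seated (15 incl. alternates): #1, #3, #4, #5, #6, #8, #9, #14, #15, #16, #17, #19, #20, #21, #22.
None of those are in Precinct 1 → 0.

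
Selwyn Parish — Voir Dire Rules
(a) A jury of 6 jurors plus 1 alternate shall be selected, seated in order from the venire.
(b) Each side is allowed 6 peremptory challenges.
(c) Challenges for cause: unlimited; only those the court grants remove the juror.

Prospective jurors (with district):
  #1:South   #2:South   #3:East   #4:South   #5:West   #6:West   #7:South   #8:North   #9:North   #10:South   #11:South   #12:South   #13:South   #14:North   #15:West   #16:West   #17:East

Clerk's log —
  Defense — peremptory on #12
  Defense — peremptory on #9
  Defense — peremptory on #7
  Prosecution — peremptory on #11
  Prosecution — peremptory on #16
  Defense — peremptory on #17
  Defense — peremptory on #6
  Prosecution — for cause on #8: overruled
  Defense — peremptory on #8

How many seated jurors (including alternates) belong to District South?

Removed: #6, #7, #8, #9, #11, #12, #16, #17.
Seated (7 incl. alternates): #1, #2, #3, #4, #5, #10, #13.
Of those, in District South: #1, #2, #4, #10, #13 → 5.

5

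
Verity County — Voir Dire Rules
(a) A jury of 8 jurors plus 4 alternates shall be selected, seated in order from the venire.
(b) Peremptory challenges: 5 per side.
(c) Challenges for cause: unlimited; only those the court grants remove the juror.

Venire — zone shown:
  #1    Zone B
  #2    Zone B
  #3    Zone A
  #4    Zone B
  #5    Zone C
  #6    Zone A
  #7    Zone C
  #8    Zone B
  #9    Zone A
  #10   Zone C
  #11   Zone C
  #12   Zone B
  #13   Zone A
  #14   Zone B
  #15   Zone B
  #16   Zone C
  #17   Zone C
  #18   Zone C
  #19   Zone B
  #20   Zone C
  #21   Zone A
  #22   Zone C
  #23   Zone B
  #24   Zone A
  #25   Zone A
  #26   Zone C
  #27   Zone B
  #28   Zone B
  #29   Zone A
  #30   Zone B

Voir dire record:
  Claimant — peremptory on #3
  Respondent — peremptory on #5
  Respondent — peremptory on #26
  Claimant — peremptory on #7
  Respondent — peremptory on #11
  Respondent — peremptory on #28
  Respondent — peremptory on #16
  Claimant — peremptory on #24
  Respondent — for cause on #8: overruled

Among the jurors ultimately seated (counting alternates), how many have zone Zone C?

Removed: #3, #5, #7, #11, #16, #24, #26, #28.
Seated (12 incl. alternates): #1, #2, #4, #6, #8, #9, #10, #12, #13, #14, #15, #17.
Of those, in Zone C: #10, #17 → 2.

2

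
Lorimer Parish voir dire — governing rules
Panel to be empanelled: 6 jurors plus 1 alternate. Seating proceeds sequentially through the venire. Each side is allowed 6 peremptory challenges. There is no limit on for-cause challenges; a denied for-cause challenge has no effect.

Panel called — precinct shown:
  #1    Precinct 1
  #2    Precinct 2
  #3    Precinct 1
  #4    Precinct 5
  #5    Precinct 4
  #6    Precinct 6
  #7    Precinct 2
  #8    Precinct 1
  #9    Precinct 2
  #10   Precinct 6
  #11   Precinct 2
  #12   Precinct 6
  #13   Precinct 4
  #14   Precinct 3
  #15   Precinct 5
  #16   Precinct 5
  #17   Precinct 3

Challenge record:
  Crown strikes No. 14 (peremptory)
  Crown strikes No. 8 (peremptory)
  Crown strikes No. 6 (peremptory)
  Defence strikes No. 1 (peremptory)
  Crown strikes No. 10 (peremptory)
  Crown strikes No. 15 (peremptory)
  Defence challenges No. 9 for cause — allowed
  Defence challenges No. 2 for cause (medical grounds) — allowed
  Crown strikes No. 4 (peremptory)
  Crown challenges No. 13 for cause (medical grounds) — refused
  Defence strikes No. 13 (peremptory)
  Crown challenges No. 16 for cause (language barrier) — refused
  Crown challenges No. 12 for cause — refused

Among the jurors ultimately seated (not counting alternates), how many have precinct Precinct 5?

1

Removed: #1, #2, #4, #6, #8, #9, #10, #13, #14, #15.
Seated jurors 1–6: #3, #5, #7, #11, #12, #16 (alternates #17 not counted).
Of those, in Precinct 5: #16 → 1.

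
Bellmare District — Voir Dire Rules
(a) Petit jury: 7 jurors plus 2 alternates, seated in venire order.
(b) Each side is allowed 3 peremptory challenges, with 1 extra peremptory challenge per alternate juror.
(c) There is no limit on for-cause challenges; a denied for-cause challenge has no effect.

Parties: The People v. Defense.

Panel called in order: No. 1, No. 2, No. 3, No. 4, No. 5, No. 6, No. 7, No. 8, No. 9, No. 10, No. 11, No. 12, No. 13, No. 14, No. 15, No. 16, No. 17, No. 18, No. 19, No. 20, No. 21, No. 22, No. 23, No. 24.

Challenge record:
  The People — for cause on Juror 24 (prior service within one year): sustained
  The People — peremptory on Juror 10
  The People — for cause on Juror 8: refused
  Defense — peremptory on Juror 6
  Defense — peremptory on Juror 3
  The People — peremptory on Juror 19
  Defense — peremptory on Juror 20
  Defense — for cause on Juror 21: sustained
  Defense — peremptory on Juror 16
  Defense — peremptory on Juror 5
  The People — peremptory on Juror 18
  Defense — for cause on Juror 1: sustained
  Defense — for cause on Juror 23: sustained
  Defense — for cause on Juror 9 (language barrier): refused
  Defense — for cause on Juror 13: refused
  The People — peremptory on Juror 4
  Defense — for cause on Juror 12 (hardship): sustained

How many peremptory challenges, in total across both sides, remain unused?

The People allotment: 3 base + 1 × 2 alternates = 5. Defense allotment: 3 base + 1 × 2 alternates = 5.
The People peremptories used: #10, #19, #18, #4 — 4 (for-cause on #24, #8 don't count).
Defense peremptories used: #6, #3, #20, #16, #5 — 5 (for-cause on #21, #1, #23, #9, #13, #12 don't count).
Remaining: (5 − 4) + (5 − 5) = 1.

1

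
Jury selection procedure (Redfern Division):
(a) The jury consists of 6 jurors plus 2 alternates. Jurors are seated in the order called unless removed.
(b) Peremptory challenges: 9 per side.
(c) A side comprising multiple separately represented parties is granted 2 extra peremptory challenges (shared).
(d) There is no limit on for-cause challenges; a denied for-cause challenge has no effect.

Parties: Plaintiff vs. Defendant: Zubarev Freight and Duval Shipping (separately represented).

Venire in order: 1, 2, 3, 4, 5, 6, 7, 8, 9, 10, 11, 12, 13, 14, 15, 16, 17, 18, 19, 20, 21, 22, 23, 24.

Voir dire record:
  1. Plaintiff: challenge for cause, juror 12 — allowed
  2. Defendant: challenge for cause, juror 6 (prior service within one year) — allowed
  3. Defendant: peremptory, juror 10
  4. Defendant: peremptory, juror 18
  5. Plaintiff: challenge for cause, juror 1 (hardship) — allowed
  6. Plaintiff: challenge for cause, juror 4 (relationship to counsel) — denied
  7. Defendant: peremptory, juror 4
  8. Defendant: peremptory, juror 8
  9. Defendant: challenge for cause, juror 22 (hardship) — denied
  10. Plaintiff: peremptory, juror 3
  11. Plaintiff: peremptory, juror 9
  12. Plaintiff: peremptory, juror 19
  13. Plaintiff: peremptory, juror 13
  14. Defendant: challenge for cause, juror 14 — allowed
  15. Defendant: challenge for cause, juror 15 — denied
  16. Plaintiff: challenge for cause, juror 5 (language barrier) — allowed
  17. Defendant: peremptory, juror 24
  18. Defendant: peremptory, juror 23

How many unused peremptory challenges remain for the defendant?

Defendant allotment: 9 base + 2 multi-party = 11.
Defendant peremptories used: #10, #18, #4, #8, #24, #23 — 6 (for-cause on #6, #22, #14, #15 don't count).
Remaining: 11 − 6 = 5.

5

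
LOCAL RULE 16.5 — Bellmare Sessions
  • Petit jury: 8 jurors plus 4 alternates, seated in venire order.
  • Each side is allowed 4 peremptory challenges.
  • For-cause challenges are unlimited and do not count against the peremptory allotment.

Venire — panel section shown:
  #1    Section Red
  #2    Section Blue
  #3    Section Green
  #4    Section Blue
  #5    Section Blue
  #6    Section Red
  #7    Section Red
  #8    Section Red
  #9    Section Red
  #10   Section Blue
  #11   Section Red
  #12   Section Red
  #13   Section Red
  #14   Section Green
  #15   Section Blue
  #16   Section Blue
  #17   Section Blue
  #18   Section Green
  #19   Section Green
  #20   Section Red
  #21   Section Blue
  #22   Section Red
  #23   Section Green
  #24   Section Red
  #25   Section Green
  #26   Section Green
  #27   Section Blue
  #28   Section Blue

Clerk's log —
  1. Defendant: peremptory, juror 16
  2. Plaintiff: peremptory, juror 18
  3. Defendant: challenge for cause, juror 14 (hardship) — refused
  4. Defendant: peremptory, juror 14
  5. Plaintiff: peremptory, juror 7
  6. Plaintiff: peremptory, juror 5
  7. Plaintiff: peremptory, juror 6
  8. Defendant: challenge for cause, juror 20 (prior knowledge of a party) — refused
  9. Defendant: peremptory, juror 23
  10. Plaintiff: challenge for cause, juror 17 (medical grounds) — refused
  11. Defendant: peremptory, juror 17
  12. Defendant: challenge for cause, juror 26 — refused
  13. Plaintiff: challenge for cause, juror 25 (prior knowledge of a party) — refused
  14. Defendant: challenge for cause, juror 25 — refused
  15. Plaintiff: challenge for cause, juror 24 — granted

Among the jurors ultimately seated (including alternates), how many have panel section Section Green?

Removed: #5, #6, #7, #14, #16, #17, #18, #23, #24.
Seated (12 incl. alternates): #1, #2, #3, #4, #8, #9, #10, #11, #12, #13, #15, #19.
Of those, in Section Green: #3, #19 → 2.

2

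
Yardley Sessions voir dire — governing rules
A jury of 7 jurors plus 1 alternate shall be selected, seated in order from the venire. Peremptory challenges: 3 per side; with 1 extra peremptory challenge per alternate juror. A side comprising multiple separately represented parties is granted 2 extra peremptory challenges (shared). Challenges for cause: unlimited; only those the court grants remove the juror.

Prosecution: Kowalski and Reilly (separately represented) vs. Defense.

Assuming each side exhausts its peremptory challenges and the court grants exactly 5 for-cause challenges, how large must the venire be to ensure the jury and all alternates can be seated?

23

Seats to fill: 7 + 1 alternates = 8.
Peremptories — Prosecution: 3 + 1×1 + 2 = 6; Defense: 3 + 1×1 = 4; total 10.
For-cause removals: 5.
Minimum venire: 8 + 10 + 5 = 23.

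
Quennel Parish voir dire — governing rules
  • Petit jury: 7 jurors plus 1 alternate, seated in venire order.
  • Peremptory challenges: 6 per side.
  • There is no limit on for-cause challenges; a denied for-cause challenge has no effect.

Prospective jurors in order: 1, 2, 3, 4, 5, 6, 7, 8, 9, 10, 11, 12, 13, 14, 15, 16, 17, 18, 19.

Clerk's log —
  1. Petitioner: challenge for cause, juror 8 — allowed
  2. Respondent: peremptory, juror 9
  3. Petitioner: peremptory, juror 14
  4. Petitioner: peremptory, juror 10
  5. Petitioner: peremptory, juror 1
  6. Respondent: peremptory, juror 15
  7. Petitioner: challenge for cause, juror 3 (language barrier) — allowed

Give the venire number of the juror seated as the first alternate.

Removed: #1, #3, #8, #9, #10, #14, #15.
Filling seats in venire order through position 8: #2, #4, #5, #6, #7, #11, #12, #13.
So alternate 1 is #13.

13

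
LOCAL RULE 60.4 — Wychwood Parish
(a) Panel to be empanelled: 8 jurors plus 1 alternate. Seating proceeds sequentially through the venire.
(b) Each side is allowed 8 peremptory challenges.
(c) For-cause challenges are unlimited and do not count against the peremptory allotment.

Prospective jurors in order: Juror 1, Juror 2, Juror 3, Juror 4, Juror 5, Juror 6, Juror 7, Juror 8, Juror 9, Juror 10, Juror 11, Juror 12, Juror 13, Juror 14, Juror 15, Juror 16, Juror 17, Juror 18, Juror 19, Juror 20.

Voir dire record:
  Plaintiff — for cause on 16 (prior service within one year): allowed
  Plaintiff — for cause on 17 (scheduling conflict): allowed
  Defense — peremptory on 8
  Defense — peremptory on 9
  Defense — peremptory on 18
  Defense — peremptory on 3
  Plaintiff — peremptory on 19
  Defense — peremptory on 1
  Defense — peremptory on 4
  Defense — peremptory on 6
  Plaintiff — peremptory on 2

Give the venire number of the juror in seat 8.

15

Removed: #1, #2, #3, #4, #6, #8, #9, #16, #17, #18, #19.
Filling seats in venire order through position 8: #5, #7, #10, #11, #12, #13, #14, #15.
So seat 8 is #15.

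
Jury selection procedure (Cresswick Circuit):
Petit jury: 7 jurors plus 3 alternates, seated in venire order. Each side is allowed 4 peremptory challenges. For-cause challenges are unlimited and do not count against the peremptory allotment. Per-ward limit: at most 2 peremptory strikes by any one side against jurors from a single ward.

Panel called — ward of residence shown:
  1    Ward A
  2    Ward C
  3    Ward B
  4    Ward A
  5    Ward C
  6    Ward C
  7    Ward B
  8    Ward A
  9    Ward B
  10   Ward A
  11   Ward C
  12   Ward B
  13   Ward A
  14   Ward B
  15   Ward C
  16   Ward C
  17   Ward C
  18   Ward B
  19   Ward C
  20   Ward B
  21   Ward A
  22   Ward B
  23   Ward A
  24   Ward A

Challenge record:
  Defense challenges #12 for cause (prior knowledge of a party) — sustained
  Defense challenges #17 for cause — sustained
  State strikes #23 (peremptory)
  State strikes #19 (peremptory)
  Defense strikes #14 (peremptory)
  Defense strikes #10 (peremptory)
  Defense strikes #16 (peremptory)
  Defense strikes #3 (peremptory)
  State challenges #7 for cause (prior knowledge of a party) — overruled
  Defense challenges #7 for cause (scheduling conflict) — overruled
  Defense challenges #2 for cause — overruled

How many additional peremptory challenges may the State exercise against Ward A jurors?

1

State peremptories so far: #23, #19 — 2 of 4 used, 2 left overall.
Against Ward A: #23 — 1 used; per-ward cap 2 leaves 1.
Binding limit: min(2, 1) = 1.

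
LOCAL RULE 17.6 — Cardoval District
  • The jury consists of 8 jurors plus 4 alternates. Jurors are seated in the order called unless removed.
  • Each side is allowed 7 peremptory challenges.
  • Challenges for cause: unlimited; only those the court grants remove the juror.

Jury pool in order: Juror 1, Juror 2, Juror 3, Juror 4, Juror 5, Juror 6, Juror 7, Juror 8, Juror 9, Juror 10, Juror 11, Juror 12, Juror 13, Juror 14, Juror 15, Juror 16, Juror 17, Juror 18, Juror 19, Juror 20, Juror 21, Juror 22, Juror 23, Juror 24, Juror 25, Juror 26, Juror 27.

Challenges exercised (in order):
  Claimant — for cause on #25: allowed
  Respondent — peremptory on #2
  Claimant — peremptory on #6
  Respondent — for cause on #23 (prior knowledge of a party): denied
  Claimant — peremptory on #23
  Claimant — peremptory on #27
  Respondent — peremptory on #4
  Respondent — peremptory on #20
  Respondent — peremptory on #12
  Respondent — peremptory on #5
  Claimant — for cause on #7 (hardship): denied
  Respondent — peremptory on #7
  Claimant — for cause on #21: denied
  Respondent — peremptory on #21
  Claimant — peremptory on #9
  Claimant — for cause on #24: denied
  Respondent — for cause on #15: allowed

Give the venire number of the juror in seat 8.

16

Removed: #2, #4, #5, #6, #7, #9, #12, #15, #20, #21, #23, #25, #27. (#24 stays — for-cause denied.)
Filling seats in venire order through position 8: #1, #3, #8, #10, #11, #13, #14, #16.
So seat 8 is #16.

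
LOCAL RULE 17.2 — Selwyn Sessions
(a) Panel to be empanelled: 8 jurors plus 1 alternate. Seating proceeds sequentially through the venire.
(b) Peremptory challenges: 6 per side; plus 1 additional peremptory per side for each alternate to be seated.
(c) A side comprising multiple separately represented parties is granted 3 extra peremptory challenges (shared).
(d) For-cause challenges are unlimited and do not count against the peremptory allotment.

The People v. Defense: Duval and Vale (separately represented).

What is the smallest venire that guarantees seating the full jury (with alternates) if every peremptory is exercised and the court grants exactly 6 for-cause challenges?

32

Seats to fill: 8 + 1 alternates = 9.
Peremptories — The People: 6 + 1×1 = 7; Defense: 6 + 1×1 + 3 = 10; total 17.
For-cause removals: 6.
Minimum venire: 9 + 17 + 6 = 32.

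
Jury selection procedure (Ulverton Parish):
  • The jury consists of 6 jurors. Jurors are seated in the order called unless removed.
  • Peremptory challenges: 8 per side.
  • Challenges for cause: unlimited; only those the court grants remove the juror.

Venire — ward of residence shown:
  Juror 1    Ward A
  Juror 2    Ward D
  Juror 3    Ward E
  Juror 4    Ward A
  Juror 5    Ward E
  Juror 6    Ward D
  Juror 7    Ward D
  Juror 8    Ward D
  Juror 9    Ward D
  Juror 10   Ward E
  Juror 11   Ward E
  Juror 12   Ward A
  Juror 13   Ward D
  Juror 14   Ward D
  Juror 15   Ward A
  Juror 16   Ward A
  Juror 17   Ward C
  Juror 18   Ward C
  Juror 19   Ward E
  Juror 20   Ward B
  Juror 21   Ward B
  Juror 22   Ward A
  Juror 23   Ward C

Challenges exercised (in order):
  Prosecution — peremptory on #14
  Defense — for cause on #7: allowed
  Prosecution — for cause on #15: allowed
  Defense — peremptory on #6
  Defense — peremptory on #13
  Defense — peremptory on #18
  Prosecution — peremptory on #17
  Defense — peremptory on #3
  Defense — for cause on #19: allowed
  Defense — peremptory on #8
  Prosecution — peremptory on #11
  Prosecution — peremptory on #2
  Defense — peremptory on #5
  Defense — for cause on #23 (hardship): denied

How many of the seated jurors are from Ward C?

0

Removed: #2, #3, #5, #6, #7, #8, #11, #13, #14, #15, #17, #18, #19.
Seated jurors 1–6: #1, #4, #9, #10, #12, #16.
None of those are in Ward C → 0.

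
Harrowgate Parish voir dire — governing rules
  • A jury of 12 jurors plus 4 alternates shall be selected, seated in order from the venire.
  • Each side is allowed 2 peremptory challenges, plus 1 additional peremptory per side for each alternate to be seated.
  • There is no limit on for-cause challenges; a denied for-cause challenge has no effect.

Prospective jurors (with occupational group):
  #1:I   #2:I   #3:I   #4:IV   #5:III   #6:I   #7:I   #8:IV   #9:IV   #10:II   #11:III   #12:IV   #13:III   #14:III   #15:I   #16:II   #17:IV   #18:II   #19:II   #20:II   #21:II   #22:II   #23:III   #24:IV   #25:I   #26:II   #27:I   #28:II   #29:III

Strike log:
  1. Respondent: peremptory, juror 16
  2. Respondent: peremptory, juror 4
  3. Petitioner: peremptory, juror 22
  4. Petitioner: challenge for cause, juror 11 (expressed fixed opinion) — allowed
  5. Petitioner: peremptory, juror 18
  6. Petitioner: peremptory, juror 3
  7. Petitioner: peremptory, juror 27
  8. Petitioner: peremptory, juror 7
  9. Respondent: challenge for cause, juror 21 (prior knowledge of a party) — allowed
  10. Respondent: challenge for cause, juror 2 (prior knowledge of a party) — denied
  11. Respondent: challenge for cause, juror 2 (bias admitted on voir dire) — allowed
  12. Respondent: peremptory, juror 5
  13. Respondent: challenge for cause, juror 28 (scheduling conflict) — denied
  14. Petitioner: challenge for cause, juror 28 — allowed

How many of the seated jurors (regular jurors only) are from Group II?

3

Removed: #2, #3, #4, #5, #7, #11, #16, #18, #21, #22, #27, #28.
Seated jurors 1–12: #1, #6, #8, #9, #10, #12, #13, #14, #15, #17, #19, #20 (alternates #23, #24, #25, #26 not counted).
Of those, in Group II: #10, #19, #20 → 3.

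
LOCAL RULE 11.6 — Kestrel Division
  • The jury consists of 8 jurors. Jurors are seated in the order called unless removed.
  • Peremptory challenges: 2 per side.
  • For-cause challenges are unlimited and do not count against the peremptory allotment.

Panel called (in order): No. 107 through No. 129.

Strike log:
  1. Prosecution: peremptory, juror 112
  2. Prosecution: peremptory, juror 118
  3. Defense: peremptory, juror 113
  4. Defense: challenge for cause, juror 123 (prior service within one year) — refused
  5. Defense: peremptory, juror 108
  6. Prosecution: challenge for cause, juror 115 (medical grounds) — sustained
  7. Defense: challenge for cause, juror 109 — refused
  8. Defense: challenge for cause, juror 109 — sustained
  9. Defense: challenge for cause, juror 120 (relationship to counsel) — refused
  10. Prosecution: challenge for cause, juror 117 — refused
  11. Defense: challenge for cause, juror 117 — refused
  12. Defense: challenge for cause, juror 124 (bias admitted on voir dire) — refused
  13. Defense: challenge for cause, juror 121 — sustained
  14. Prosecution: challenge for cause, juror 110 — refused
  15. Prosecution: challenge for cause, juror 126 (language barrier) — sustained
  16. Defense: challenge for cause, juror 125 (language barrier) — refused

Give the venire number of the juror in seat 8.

Removed: #108, #109, #112, #113, #115, #118, #121, #126. (#110, #117, #120, #123, #124, #125 stay — for-cause denied.)
Seating in order: seats 1–8 → #107, #110, #111, #114, #116, #117, #119, #120.
So seat 8 is #120.

120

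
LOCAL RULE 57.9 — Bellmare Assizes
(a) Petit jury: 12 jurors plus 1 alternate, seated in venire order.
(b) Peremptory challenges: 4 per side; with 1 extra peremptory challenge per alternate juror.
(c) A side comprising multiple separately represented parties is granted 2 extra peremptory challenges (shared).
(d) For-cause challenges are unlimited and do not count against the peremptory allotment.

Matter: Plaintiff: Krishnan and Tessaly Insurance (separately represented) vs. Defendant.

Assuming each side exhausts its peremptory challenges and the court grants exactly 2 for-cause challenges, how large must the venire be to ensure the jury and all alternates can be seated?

27

Seats to fill: 12 + 1 alternates = 13.
Peremptories — Plaintiff: 4 + 1×1 + 2 = 7; Defendant: 4 + 1×1 = 5; total 12.
For-cause removals: 2.
Minimum venire: 13 + 12 + 2 = 27.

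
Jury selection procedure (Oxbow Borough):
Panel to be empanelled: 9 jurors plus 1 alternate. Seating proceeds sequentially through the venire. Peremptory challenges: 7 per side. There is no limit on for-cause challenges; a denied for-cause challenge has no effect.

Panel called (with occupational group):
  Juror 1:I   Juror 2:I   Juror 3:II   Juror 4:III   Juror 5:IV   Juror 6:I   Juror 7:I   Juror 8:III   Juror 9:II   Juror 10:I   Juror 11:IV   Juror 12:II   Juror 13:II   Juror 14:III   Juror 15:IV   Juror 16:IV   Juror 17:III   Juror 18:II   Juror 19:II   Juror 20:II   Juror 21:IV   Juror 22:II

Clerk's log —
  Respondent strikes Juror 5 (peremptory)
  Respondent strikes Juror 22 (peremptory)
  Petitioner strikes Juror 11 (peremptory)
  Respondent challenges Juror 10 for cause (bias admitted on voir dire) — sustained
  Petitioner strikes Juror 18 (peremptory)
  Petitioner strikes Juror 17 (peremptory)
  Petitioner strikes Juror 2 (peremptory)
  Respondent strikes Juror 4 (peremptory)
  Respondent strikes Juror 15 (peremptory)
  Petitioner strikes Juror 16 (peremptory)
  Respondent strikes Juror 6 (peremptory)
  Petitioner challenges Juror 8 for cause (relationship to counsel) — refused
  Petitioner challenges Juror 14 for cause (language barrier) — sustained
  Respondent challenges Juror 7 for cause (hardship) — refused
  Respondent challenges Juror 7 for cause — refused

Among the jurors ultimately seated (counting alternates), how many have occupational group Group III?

1

Removed: #2, #4, #5, #6, #10, #11, #14, #15, #16, #17, #18, #22.
Seated (10 incl. alternates): #1, #3, #7, #8, #9, #12, #13, #19, #20, #21.
Of those, in Group III: #8 → 1.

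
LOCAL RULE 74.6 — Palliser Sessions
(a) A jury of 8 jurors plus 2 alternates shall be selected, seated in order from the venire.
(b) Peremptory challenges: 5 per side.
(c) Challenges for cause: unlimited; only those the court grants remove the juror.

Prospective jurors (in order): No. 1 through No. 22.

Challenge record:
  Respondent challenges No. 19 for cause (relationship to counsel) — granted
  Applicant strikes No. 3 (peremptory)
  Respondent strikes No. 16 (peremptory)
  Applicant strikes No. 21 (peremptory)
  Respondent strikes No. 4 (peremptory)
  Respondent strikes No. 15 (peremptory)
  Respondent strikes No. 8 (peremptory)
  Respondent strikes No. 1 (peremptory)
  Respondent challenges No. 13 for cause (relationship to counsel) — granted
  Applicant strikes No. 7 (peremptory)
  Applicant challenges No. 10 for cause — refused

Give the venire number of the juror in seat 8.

Removed: #1, #3, #4, #7, #8, #13, #15, #16, #19, #21. (#10 stays — for-cause denied.)
Seating in order: seats 1–8 → #2, #5, #6, #9, #10, #11, #12, #14; alternates → #17, #18.
So seat 8 is #14.

14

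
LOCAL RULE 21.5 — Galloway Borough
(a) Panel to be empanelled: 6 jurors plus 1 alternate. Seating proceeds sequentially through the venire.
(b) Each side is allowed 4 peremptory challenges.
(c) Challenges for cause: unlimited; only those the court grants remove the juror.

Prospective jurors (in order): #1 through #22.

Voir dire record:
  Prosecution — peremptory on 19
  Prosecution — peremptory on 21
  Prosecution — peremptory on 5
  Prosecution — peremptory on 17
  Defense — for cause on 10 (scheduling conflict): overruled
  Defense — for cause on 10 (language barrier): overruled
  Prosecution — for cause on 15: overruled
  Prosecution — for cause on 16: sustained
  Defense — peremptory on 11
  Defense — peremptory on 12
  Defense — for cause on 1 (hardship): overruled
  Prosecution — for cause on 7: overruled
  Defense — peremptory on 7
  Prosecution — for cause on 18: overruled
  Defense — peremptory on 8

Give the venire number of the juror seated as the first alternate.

10

Removed: #5, #7, #8, #11, #12, #16, #17, #19, #21. (#1, #10, #15, #18 stay — for-cause denied.)
Filling seats in venire order through position 7: #1, #2, #3, #4, #6, #9, #10.
So alternate 1 is #10.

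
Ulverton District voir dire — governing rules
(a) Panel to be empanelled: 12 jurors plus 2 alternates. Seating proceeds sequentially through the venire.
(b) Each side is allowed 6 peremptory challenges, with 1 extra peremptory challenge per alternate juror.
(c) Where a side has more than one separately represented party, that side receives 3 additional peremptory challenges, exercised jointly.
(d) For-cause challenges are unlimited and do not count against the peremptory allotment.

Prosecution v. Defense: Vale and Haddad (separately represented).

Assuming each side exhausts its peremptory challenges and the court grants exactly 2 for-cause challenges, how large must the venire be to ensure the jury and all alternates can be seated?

35

Seats to fill: 12 + 2 alternates = 14.
Peremptories — Prosecution: 6 + 1×2 = 8; Defense: 6 + 1×2 + 3 = 11; total 19.
For-cause removals: 2.
Minimum venire: 14 + 19 + 2 = 35.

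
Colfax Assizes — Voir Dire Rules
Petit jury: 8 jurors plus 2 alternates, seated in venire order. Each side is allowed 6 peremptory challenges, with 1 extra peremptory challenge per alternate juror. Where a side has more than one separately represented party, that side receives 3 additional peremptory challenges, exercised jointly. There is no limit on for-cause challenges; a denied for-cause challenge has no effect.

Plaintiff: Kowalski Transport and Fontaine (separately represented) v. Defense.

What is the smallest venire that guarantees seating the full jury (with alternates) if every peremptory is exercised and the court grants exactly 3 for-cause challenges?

32

Seats to fill: 8 + 2 alternates = 10.
Peremptories — Plaintiff: 6 + 1×2 + 3 = 11; Defense: 6 + 1×2 = 8; total 19.
For-cause removals: 3.
Minimum venire: 10 + 19 + 3 = 32.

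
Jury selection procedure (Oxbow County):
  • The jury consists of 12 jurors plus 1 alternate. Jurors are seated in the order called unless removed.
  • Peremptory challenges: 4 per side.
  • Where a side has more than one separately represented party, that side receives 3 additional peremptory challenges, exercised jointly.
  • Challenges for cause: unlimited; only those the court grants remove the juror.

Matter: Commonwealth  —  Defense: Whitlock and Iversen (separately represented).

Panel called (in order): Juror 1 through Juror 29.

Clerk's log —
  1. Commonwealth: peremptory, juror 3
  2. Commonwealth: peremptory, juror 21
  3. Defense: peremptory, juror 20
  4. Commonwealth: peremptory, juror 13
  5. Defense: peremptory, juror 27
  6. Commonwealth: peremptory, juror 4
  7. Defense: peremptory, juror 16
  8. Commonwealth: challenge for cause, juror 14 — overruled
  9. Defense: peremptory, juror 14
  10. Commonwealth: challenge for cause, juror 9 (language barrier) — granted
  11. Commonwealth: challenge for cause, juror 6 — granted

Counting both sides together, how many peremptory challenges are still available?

Commonwealth allotment: 4. Defense allotment: 4 base + 3 multi-party = 7.
Commonwealth peremptories used: #3, #21, #13, #4 — 4 (for-cause on #14, #9, #6 don't count).
Defense peremptories used: #20, #27, #16, #14 — 4.
Remaining: (4 − 4) + (7 − 4) = 3.

3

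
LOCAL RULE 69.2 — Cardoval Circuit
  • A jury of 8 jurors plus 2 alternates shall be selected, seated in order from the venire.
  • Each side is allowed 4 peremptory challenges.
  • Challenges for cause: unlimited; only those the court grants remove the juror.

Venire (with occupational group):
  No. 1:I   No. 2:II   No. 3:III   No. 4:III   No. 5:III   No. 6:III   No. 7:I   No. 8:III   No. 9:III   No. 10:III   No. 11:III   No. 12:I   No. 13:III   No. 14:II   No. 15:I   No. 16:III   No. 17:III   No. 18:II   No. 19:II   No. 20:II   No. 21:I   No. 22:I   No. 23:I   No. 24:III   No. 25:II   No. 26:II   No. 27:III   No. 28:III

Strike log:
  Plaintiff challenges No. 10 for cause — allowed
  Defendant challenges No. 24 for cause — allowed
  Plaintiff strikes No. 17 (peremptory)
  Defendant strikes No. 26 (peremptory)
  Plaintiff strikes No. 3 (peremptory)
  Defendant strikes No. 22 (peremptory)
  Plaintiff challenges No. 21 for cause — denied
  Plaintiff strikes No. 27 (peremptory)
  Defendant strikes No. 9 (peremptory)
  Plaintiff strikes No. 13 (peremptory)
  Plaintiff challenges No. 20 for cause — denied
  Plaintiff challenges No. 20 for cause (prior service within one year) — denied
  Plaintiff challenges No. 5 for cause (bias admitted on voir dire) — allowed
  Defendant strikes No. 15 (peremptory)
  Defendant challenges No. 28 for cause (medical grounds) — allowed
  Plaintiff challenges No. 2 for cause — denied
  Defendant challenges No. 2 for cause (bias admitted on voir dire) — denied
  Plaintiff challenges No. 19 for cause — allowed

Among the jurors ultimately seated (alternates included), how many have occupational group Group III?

Removed: #3, #5, #9, #10, #13, #15, #17, #19, #22, #24, #26, #27, #28.
Seated (10 incl. alternates): #1, #2, #4, #6, #7, #8, #11, #12, #14, #16.
Of those, in Group III: #4, #6, #8, #11, #16 → 5.

5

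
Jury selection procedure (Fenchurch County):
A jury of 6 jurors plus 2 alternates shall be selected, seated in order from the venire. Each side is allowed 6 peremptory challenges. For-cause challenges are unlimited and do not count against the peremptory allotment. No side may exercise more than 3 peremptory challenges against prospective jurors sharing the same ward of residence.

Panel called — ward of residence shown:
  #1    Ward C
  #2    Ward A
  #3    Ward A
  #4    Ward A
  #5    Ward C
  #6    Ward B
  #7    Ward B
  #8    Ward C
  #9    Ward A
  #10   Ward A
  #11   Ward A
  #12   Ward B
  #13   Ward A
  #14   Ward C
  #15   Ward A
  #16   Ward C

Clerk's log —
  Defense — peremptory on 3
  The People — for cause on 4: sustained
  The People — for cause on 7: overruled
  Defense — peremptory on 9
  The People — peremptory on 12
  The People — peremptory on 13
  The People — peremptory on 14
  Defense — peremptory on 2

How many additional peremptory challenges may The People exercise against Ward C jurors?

2

The People peremptories so far: #12, #13, #14 — 3 of 6 used, 3 left overall.
Against Ward C: #14 — 1 used; per-ward cap 3 leaves 2.
Binding limit: min(3, 2) = 2.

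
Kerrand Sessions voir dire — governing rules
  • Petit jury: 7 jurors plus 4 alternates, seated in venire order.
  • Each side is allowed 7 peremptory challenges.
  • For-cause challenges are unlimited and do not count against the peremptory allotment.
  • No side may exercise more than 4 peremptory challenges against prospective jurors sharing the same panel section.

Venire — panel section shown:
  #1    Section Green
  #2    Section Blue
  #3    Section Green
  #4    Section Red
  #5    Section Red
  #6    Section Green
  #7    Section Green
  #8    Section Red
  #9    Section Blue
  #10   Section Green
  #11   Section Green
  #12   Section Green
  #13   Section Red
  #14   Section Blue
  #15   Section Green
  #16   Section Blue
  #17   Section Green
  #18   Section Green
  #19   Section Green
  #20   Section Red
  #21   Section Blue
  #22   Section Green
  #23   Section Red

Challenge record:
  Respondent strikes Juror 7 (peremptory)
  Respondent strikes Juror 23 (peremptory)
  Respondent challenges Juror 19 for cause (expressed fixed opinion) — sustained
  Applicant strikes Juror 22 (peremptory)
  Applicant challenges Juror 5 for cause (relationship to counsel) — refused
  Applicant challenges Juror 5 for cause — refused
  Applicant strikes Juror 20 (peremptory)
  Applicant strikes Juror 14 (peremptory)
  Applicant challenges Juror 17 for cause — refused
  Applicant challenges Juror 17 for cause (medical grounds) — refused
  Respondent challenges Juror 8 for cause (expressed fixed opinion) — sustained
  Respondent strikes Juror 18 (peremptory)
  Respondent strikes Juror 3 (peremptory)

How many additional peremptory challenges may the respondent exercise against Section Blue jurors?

3

Respondent peremptories so far: #7, #23, #18, #3 — 4 of 7 used, 3 left overall.
Against Section Blue: none yet — per-section cap 4 leaves 4.
Binding limit: min(3, 4) = 3.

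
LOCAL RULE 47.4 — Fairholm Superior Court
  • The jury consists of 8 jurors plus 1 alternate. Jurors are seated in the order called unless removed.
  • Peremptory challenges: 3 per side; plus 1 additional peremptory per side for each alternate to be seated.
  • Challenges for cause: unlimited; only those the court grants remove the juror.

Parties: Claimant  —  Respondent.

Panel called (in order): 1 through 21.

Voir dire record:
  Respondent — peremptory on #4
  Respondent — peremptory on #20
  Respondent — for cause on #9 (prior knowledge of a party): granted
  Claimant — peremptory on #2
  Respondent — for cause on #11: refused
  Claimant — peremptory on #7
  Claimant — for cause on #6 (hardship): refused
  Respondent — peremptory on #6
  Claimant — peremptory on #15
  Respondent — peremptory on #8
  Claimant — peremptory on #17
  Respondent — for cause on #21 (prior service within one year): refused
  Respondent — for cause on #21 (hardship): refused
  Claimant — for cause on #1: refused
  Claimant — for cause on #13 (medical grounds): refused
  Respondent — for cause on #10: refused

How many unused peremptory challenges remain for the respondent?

Respondent allotment: 3 base + 1 × 1 alternate = 4.
Respondent peremptories used: #4, #20, #6, #8 — 4 (for-cause on #9, #11, #21, #21, #10 don't count).
Remaining: 4 − 4 = 0.

0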